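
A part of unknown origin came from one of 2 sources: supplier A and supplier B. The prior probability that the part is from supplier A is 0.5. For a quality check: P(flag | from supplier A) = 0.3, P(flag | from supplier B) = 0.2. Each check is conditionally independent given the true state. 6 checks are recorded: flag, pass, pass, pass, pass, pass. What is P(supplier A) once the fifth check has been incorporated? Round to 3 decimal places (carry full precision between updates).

0.468

Apply Bayes' rule sequentially, carrying P(supplier A) forward.
After 'flag': P(supplier A) = 0.3·0.5000 / (0.3·0.5000 + 0.2·0.5000) ≈ 0.6000
After 'pass': P(supplier A) = 0.7·0.6000 / (0.7·0.6000 + 0.8·0.4000) ≈ 0.5676
After 'pass': P(supplier A) = 0.7·0.5676 / (0.7·0.5676 + 0.8·0.4324) ≈ 0.5345
After 'pass': P(supplier A) = 0.7·0.5345 / (0.7·0.5345 + 0.8·0.4655) ≈ 0.5012
After 'pass': P(supplier A) = 0.7·0.5012 / (0.7·0.5012 + 0.8·0.4988) ≈ 0.4679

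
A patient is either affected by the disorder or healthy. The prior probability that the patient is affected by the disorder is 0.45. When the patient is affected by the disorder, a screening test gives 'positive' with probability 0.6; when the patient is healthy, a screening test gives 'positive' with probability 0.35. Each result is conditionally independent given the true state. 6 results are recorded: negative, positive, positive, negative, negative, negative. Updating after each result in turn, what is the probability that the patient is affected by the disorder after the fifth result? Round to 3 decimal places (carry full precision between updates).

0.359

After 'negative': P(affected) = 0.4·0.4500 / (0.4·0.4500 + 0.65·0.5500) ≈ 0.3349
After 'positive': P(affected) = 0.6·0.3349 / (0.6·0.3349 + 0.35·0.6651) ≈ 0.4633
After 'positive': P(affected) = 0.6·0.4633 / (0.6·0.4633 + 0.35·0.5367) ≈ 0.5967
After 'negative': P(affected) = 0.4·0.5967 / (0.4·0.5967 + 0.65·0.4033) ≈ 0.4766
After 'negative': P(affected) = 0.4·0.4766 / (0.4·0.4766 + 0.65·0.5234) ≈ 0.3591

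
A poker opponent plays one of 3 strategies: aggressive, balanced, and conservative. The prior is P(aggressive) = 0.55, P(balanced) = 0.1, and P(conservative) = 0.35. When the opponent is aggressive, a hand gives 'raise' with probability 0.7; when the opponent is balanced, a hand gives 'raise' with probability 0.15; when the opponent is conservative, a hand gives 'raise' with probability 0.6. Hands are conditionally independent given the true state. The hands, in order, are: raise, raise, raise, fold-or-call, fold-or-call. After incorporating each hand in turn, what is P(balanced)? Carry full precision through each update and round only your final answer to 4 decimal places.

0.0083

After 'raise': normaliser = 0.7·0.5500 + 0.15·0.1000 + 0.6·0.3500; P(aggressive) ≈ 0.6311, P(balanced) ≈ 0.0246, P(conservative) ≈ 0.3443
After 'raise': normaliser = 0.7·0.6311 + 0.15·0.0246 + 0.6·0.3443; P(aggressive) ≈ 0.6776, P(balanced) ≈ 0.0057, P(conservative) ≈ 0.3168
After 'raise': normaliser = 0.7·0.6776 + 0.15·0.0057 + 0.6·0.3168; P(aggressive) ≈ 0.7130, P(balanced) ≈ 0.0013, P(conservative) ≈ 0.2857
After 'fold-or-call': normaliser = 0.3·0.7130 + 0.85·0.0013 + 0.4·0.2857; P(aggressive) ≈ 0.6496, P(balanced) ≈ 0.0033, P(conservative) ≈ 0.3471
After 'fold-or-call': normaliser = 0.3·0.6496 + 0.85·0.0033 + 0.4·0.3471; P(aggressive) ≈ 0.5791, P(balanced) ≈ 0.0083, P(conservative) ≈ 0.4126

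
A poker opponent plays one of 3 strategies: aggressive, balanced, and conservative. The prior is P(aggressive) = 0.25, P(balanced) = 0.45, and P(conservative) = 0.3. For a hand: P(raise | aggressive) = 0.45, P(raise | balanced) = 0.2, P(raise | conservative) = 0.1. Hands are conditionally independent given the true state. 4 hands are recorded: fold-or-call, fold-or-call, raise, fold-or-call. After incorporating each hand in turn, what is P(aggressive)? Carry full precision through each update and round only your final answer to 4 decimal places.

0.2160

Each posterior becomes the prior for the next update.
After 'fold-or-call': normaliser = 0.55·0.2500 + 0.8·0.4500 + 0.9·0.3000; P(aggressive) ≈ 0.1792, P(balanced) ≈ 0.4691, P(conservative) ≈ 0.3518
After 'fold-or-call': normaliser = 0.55·0.1792 + 0.8·0.4691 + 0.9·0.3518; P(aggressive) ≈ 0.1247, P(balanced) ≈ 0.4748, P(conservative) ≈ 0.4006
After 'raise': normaliser = 0.45·0.1247 + 0.2·0.4748 + 0.1·0.4006; P(aggressive) ≈ 0.2935, P(balanced) ≈ 0.4968, P(conservative) ≈ 0.2096
After 'fold-or-call': normaliser = 0.55·0.2935 + 0.8·0.4968 + 0.9·0.2096; P(aggressive) ≈ 0.2160, P(balanced) ≈ 0.5317, P(conservative) ≈ 0.2523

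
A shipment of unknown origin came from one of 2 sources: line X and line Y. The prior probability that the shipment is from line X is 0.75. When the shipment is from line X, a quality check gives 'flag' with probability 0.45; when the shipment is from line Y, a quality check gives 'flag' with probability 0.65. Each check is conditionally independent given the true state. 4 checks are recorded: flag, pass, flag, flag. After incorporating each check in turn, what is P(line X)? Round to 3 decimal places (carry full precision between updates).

Each posterior becomes the prior for the next update.
After 'flag': P(line X) = 0.45·0.7500 / (0.45·0.7500 + 0.65·0.2500) ≈ 0.6750
After 'pass': P(line X) = 0.55·0.6750 / (0.55·0.6750 + 0.35·0.3250) ≈ 0.7655
After 'flag': P(line X) = 0.45·0.7655 / (0.45·0.7655 + 0.65·0.2345) ≈ 0.6932
After 'flag': P(line X) = 0.45·0.6932 / (0.45·0.6932 + 0.65·0.3068) ≈ 0.6100

0.610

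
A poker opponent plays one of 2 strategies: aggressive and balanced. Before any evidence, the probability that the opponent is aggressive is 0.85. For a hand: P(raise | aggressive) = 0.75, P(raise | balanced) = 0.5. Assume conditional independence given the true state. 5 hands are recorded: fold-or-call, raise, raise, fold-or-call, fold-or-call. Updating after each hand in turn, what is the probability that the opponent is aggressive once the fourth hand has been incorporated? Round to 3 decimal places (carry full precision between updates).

0.761

After 'fold-or-call': P(aggressive) = 0.25·0.8500 / (0.25·0.8500 + 0.5·0.1500) ≈ 0.7391
After 'raise': P(aggressive) = 0.75·0.7391 / (0.75·0.7391 + 0.5·0.2609) ≈ 0.8095
After 'raise': P(aggressive) = 0.75·0.8095 / (0.75·0.8095 + 0.5·0.1905) ≈ 0.8644
After 'fold-or-call': P(aggressive) = 0.25·0.8644 / (0.25·0.8644 + 0.5·0.1356) ≈ 0.7612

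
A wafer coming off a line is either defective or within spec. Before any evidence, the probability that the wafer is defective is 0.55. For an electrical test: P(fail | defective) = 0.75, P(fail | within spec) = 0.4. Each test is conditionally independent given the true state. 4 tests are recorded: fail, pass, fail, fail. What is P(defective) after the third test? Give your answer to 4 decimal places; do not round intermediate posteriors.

Apply Bayes' rule sequentially, carrying P(defective) forward.
After 'fail': P(defective) = 0.75·0.5500 / (0.75·0.5500 + 0.4·0.4500) ≈ 0.6962
After 'pass': P(defective) = 0.25·0.6962 / (0.25·0.6962 + 0.6·0.3038) ≈ 0.4885
After 'fail': P(defective) = 0.75·0.4885 / (0.75·0.4885 + 0.4·0.5115) ≈ 0.6416

0.6416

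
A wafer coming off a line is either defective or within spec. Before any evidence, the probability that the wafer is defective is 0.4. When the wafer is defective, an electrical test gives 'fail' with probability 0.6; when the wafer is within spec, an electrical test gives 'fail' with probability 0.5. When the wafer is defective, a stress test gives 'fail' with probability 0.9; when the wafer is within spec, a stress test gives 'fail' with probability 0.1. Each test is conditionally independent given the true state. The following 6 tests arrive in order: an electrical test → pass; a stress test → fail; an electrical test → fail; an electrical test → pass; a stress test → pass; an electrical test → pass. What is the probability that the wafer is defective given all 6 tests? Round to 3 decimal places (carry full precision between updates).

0.291

After an electrical test='pass': P(defective) = 0.4·0.4000 / (0.4·0.4000 + 0.5·0.6000) ≈ 0.3478
After a stress test='fail': P(defective) = 0.9·0.3478 / (0.9·0.3478 + 0.1·0.6522) ≈ 0.8276
After an electrical test='fail': P(defective) = 0.6·0.8276 / (0.6·0.8276 + 0.5·0.1724) ≈ 0.8521
After an electrical test='pass': P(defective) = 0.4·0.8521 / (0.4·0.8521 + 0.5·0.1479) ≈ 0.8217
After a stress test='pass': P(defective) = 0.1·0.8217 / (0.1·0.8217 + 0.9·0.1783) ≈ 0.3386
After an electrical test='pass': P(defective) = 0.4·0.3386 / (0.4·0.3386 + 0.5·0.6614) ≈ 0.2906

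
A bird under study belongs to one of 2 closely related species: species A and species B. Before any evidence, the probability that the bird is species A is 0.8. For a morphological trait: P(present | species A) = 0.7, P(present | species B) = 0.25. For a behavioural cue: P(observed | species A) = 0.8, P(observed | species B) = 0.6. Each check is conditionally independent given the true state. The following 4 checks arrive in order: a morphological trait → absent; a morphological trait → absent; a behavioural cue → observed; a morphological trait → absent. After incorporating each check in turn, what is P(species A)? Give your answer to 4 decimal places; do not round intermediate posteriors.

0.2545

After a morphological trait='absent': P(species A) = 0.3·0.8000 / (0.3·0.8000 + 0.75·0.2000) ≈ 0.6154
After a morphological trait='absent': P(species A) = 0.3·0.6154 / (0.3·0.6154 + 0.75·0.3846) ≈ 0.3902
After a behavioural cue='observed': P(species A) = 0.8·0.3902 / (0.8·0.3902 + 0.6·0.6098) ≈ 0.4604
After a morphological trait='absent': P(species A) = 0.3·0.4604 / (0.3·0.4604 + 0.75·0.5396) ≈ 0.2545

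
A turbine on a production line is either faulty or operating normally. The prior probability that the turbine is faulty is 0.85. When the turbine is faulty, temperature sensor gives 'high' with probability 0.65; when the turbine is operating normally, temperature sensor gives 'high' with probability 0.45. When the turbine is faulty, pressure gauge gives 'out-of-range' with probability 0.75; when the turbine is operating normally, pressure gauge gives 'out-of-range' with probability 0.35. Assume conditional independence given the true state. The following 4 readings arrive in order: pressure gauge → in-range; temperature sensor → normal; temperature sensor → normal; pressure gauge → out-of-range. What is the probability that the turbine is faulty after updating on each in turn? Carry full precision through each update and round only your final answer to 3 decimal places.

0.654

After pressure gauge='in-range': P(faulty) = 0.25·0.8500 / (0.25·0.8500 + 0.65·0.1500) ≈ 0.6855
After temperature sensor='normal': P(faulty) = 0.35·0.6855 / (0.35·0.6855 + 0.55·0.3145) ≈ 0.5811
After temperature sensor='normal': P(faulty) = 0.35·0.5811 / (0.35·0.5811 + 0.55·0.4189) ≈ 0.4688
After pressure gauge='out-of-range': P(faulty) = 0.75·0.4688 / (0.75·0.4688 + 0.35·0.5312) ≈ 0.6541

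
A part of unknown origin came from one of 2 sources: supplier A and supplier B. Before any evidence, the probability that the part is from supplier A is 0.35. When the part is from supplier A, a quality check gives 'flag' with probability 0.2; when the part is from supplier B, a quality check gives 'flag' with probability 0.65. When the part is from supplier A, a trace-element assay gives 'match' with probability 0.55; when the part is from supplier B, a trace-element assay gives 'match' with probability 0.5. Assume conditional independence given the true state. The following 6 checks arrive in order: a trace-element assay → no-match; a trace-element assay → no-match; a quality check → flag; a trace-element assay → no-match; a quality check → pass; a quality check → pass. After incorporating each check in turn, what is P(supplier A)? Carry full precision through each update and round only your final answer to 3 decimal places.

After a trace-element assay='no-match': P(supplier A) = 0.45·0.3500 / (0.45·0.3500 + 0.5·0.6500) ≈ 0.3264
After a trace-element assay='no-match': P(supplier A) = 0.45·0.3264 / (0.45·0.3264 + 0.5·0.6736) ≈ 0.3037
After a quality check='flag': P(supplier A) = 0.2·0.3037 / (0.2·0.3037 + 0.65·0.6963) ≈ 0.1183
After a trace-element assay='no-match': P(supplier A) = 0.45·0.1183 / (0.45·0.1183 + 0.5·0.8817) ≈ 0.1078
After a quality check='pass': P(supplier A) = 0.8·0.1078 / (0.8·0.1078 + 0.35·0.8922) ≈ 0.2163
After a quality check='pass': P(supplier A) = 0.8·0.2163 / (0.8·0.2163 + 0.35·0.7837) ≈ 0.3869

0.387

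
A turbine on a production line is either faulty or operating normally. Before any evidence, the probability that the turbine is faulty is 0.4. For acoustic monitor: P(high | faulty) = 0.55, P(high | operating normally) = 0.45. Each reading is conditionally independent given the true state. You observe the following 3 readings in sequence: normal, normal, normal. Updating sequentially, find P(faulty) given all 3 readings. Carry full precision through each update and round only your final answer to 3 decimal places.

After 'normal': P(faulty) = 0.45·0.4000 / (0.45·0.4000 + 0.55·0.6000) ≈ 0.3529
After 'normal': P(faulty) = 0.45·0.3529 / (0.45·0.3529 + 0.55·0.6471) ≈ 0.3086
After 'normal': P(faulty) = 0.45·0.3086 / (0.45·0.3086 + 0.55·0.6914) ≈ 0.2675

0.267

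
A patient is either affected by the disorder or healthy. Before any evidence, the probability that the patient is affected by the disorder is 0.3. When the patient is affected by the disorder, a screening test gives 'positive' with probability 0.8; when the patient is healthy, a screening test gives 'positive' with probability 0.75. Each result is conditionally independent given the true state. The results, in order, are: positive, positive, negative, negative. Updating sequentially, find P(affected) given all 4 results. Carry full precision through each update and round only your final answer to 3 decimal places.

0.238

After 'positive': P(affected) = 0.8·0.3000 / (0.8·0.3000 + 0.75·0.7000) ≈ 0.3137
After 'positive': P(affected) = 0.8·0.3137 / (0.8·0.3137 + 0.75·0.6863) ≈ 0.3278
After 'negative': P(affected) = 0.2·0.3278 / (0.2·0.3278 + 0.25·0.6722) ≈ 0.2806
After 'negative': P(affected) = 0.2·0.2806 / (0.2·0.2806 + 0.25·0.7194) ≈ 0.2378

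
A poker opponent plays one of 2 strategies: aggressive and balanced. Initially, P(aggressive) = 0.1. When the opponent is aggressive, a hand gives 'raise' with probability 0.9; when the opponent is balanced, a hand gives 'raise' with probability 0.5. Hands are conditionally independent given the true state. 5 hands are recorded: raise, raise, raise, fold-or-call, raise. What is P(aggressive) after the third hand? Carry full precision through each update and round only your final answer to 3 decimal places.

Apply Bayes' rule sequentially, carrying P(aggressive) forward.
After 'raise': P(aggressive) = 0.9·0.1000 / (0.9·0.1000 + 0.5·0.9000) ≈ 0.1667
After 'raise': P(aggressive) = 0.9·0.1667 / (0.9·0.1667 + 0.5·0.8333) ≈ 0.2647
After 'raise': P(aggressive) = 0.9·0.2647 / (0.9·0.2647 + 0.5·0.7353) ≈ 0.3932

0.393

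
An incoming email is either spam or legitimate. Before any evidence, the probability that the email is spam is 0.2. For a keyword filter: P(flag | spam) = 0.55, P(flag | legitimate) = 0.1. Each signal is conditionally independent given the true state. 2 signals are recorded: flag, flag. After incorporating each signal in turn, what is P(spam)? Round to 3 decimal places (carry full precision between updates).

After 'flag': P(spam) = 0.55·0.2000 / (0.55·0.2000 + 0.1·0.8000) ≈ 0.5789
After 'flag': P(spam) = 0.55·0.5789 / (0.55·0.5789 + 0.1·0.4211) ≈ 0.8832

0.883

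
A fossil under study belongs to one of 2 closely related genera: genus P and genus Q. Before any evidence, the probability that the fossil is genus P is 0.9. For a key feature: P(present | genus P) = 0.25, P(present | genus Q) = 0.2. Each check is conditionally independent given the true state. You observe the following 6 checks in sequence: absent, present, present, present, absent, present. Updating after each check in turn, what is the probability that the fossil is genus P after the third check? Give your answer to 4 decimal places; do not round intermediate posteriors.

Each posterior becomes the prior for the next update.
After 'absent': P(genus P) = 0.75·0.9000 / (0.75·0.9000 + 0.8·0.1000) ≈ 0.8940
After 'present': P(genus P) = 0.25·0.8940 / (0.25·0.8940 + 0.2·0.1060) ≈ 0.9134
After 'present': P(genus P) = 0.25·0.9134 / (0.25·0.9134 + 0.2·0.0866) ≈ 0.9295

0.9295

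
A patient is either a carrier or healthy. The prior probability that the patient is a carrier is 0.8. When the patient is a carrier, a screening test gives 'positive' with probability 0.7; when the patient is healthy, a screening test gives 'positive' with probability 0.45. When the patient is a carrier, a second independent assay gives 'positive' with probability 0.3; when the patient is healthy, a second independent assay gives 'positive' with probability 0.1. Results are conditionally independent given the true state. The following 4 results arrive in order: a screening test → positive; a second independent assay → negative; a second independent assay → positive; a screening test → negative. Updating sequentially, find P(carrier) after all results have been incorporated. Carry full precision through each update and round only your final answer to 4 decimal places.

0.8879

After a screening test='positive': P(carrier) = 0.7·0.8000 / (0.7·0.8000 + 0.45·0.2000) ≈ 0.8615
After a second independent assay='negative': P(carrier) = 0.7·0.8615 / (0.7·0.8615 + 0.9·0.1385) ≈ 0.8288
After a second independent assay='positive': P(carrier) = 0.3·0.8288 / (0.3·0.8288 + 0.1·0.1712) ≈ 0.9356
After a screening test='negative': P(carrier) = 0.3·0.9356 / (0.3·0.9356 + 0.55·0.0644) ≈ 0.8879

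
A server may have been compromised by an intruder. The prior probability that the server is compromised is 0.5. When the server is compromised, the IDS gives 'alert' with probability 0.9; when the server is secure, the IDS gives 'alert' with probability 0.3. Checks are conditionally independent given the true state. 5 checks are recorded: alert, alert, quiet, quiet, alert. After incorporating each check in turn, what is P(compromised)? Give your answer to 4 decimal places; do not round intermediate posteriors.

0.3553

Apply Bayes' rule sequentially, carrying P(compromised) forward.
After 'alert': P(compromised) = 0.9·0.5000 / (0.9·0.5000 + 0.3·0.5000) ≈ 0.7500
After 'alert': P(compromised) = 0.9·0.7500 / (0.9·0.7500 + 0.3·0.2500) ≈ 0.9000
After 'quiet': P(compromised) = 0.1·0.9000 / (0.1·0.9000 + 0.7·0.1000) ≈ 0.5625
After 'quiet': P(compromised) = 0.1·0.5625 / (0.1·0.5625 + 0.7·0.4375) ≈ 0.1552
After 'alert': P(compromised) = 0.9·0.1552 / (0.9·0.1552 + 0.3·0.8448) ≈ 0.3553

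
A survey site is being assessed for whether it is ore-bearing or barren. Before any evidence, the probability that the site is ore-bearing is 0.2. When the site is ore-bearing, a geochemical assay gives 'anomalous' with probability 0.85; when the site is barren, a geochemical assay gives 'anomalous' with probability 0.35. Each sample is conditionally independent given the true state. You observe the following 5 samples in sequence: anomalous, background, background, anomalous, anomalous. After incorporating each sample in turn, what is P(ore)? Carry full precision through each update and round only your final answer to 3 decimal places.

0.160

After 'anomalous': P(ore) = 0.85·0.2000 / (0.85·0.2000 + 0.35·0.8000) ≈ 0.3778
After 'background': P(ore) = 0.15·0.3778 / (0.15·0.3778 + 0.65·0.6222) ≈ 0.1229
After 'background': P(ore) = 0.15·0.1229 / (0.15·0.1229 + 0.65·0.8771) ≈ 0.0313
After 'anomalous': P(ore) = 0.85·0.0313 / (0.85·0.0313 + 0.35·0.9687) ≈ 0.0728
After 'anomalous': P(ore) = 0.85·0.0728 / (0.85·0.0728 + 0.35·0.9272) ≈ 0.1602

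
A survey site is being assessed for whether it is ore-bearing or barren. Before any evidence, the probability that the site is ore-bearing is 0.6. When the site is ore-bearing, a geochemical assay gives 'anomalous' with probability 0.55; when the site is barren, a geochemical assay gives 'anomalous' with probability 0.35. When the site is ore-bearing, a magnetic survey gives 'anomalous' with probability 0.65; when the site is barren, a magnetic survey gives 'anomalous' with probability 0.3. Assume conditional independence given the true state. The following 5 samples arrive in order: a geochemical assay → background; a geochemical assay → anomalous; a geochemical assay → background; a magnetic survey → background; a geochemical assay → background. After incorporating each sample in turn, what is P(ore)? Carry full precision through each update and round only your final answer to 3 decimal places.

0.281

After a geochemical assay='background': P(ore) = 0.45·0.6000 / (0.45·0.6000 + 0.65·0.4000) ≈ 0.5094
After a geochemical assay='anomalous': P(ore) = 0.55·0.5094 / (0.55·0.5094 + 0.35·0.4906) ≈ 0.6200
After a geochemical assay='background': P(ore) = 0.45·0.6200 / (0.45·0.6200 + 0.65·0.3800) ≈ 0.5305
After a magnetic survey='background': P(ore) = 0.35·0.5305 / (0.35·0.5305 + 0.7·0.4695) ≈ 0.3610
After a geochemical assay='background': P(ore) = 0.45·0.3610 / (0.45·0.3610 + 0.65·0.6390) ≈ 0.2811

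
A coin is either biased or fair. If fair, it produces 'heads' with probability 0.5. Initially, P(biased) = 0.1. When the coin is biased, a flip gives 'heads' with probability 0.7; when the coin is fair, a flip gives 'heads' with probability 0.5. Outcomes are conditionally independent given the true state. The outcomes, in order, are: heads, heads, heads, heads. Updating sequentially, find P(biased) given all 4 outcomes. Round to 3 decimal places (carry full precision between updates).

0.299

After 'heads': P(biased) = 0.7·0.1000 / (0.7·0.1000 + 0.5·0.9000) ≈ 0.1346
After 'heads': P(biased) = 0.7·0.1346 / (0.7·0.1346 + 0.5·0.8654) ≈ 0.1788
After 'heads': P(biased) = 0.7·0.1788 / (0.7·0.1788 + 0.5·0.8212) ≈ 0.2337
After 'heads': P(biased) = 0.7·0.2337 / (0.7·0.2337 + 0.5·0.7663) ≈ 0.2992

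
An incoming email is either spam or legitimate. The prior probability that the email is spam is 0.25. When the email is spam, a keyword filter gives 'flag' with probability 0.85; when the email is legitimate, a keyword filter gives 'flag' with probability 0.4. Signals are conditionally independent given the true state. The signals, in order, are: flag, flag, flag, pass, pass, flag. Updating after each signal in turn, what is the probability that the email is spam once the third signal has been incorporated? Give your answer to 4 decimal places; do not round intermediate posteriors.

0.7618

After 'flag': P(spam) = 0.85·0.2500 / (0.85·0.2500 + 0.4·0.7500) ≈ 0.4146
After 'flag': P(spam) = 0.85·0.4146 / (0.85·0.4146 + 0.4·0.5854) ≈ 0.6008
After 'flag': P(spam) = 0.85·0.6008 / (0.85·0.6008 + 0.4·0.3992) ≈ 0.7618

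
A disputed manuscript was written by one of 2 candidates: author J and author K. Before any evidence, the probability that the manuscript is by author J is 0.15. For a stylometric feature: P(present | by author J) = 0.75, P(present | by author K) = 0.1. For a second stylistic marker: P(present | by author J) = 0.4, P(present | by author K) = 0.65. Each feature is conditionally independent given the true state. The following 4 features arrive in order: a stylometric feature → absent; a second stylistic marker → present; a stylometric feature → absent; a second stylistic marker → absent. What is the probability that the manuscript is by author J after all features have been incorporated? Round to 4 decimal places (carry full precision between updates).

After a stylometric feature='absent': P(author J) = 0.25·0.1500 / (0.25·0.1500 + 0.9·0.8500) ≈ 0.0467
After a second stylistic marker='present': P(author J) = 0.4·0.0467 / (0.4·0.0467 + 0.65·0.9533) ≈ 0.0293
After a stylometric feature='absent': P(author J) = 0.25·0.0293 / (0.25·0.0293 + 0.9·0.9707) ≈ 0.0083
After a second stylistic marker='absent': P(author J) = 0.6·0.0083 / (0.6·0.0083 + 0.35·0.9917) ≈ 0.0142

0.0142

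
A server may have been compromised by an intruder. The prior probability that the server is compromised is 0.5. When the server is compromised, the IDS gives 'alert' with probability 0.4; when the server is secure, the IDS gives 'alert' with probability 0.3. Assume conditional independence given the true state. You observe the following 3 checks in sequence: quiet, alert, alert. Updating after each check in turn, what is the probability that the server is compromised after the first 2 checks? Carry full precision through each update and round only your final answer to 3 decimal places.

After 'quiet': P(compromised) = 0.6·0.5000 / (0.6·0.5000 + 0.7·0.5000) ≈ 0.4615
After 'alert': P(compromised) = 0.4·0.4615 / (0.4·0.4615 + 0.3·0.5385) ≈ 0.5333

0.533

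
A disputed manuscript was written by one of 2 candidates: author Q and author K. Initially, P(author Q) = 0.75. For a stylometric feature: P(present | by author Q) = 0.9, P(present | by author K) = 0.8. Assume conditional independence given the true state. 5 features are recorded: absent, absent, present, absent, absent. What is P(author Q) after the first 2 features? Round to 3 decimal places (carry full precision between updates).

After 'absent': P(author Q) = 0.1·0.7500 / (0.1·0.7500 + 0.2·0.2500) ≈ 0.6000
After 'absent': P(author Q) = 0.1·0.6000 / (0.1·0.6000 + 0.2·0.4000) ≈ 0.4286

0.429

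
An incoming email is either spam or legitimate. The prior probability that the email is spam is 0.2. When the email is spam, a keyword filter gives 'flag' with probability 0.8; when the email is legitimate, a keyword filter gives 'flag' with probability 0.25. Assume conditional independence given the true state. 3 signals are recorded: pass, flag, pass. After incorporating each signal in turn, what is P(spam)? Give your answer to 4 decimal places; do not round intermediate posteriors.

After 'pass': P(spam) = 0.2·0.2000 / (0.2·0.2000 + 0.75·0.8000) ≈ 0.0625
After 'flag': P(spam) = 0.8·0.0625 / (0.8·0.0625 + 0.25·0.9375) ≈ 0.1758
After 'pass': P(spam) = 0.2·0.1758 / (0.2·0.1758 + 0.75·0.8242) ≈ 0.0538

0.0538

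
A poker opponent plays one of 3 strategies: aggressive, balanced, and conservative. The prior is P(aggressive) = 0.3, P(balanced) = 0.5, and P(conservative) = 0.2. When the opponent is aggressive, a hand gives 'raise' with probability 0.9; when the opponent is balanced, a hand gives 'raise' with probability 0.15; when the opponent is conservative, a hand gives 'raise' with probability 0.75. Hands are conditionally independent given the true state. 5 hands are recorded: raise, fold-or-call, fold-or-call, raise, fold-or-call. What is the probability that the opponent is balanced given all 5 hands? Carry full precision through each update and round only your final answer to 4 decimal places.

0.7754

Each posterior becomes the prior for the next update.
After 'raise': normaliser = 0.9·0.3000 + 0.15·0.5000 + 0.75·0.2000; P(aggressive) ≈ 0.5455, P(balanced) ≈ 0.1515, P(conservative) ≈ 0.3030
After 'fold-or-call': normaliser = 0.1·0.5455 + 0.85·0.1515 + 0.25·0.3030; P(aggressive) ≈ 0.2105, P(balanced) ≈ 0.4971, P(conservative) ≈ 0.2924
After 'fold-or-call': normaliser = 0.1·0.2105 + 0.85·0.4971 + 0.25·0.2924; P(aggressive) ≈ 0.0407, P(balanced) ≈ 0.8178, P(conservative) ≈ 0.1415
After 'raise': normaliser = 0.9·0.0407 + 0.15·0.8178 + 0.75·0.1415; P(aggressive) ≈ 0.1382, P(balanced) ≈ 0.4621, P(conservative) ≈ 0.3997
After 'fold-or-call': normaliser = 0.1·0.1382 + 0.85·0.4621 + 0.25·0.3997; P(aggressive) ≈ 0.0273, P(balanced) ≈ 0.7754, P(conservative) ≈ 0.1973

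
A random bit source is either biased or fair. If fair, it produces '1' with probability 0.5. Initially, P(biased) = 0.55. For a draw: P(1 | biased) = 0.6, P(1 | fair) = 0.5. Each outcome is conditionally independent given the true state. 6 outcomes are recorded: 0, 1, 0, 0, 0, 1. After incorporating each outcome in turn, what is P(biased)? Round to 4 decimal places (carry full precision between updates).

0.4189

After '0': P(biased) = 0.4·0.5500 / (0.4·0.5500 + 0.5·0.4500) ≈ 0.4944
After '1': P(biased) = 0.6·0.4944 / (0.6·0.4944 + 0.5·0.5056) ≈ 0.5399
After '0': P(biased) = 0.4·0.5399 / (0.4·0.5399 + 0.5·0.4601) ≈ 0.4842
After '0': P(biased) = 0.4·0.4842 / (0.4·0.4842 + 0.5·0.5158) ≈ 0.4289
After '0': P(biased) = 0.4·0.4289 / (0.4·0.4289 + 0.5·0.5711) ≈ 0.3753
After '1': P(biased) = 0.6·0.3753 / (0.6·0.3753 + 0.5·0.6247) ≈ 0.4189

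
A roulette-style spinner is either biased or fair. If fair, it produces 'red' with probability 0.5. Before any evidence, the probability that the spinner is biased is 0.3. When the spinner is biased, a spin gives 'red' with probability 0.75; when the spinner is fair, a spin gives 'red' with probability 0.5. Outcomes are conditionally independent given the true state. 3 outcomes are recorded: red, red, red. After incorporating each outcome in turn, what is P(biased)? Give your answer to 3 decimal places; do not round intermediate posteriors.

After 'red': P(biased) = 0.75·0.3000 / (0.75·0.3000 + 0.5·0.7000) ≈ 0.3913
After 'red': P(biased) = 0.75·0.3913 / (0.75·0.3913 + 0.5·0.6087) ≈ 0.4909
After 'red': P(biased) = 0.75·0.4909 / (0.75·0.4909 + 0.5·0.5091) ≈ 0.5912

0.591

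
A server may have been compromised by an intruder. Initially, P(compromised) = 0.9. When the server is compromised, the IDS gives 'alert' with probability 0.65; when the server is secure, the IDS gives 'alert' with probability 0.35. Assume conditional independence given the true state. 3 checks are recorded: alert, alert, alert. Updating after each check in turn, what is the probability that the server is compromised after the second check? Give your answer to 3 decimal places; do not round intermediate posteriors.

0.969

After 'alert': P(compromised) = 0.65·0.9000 / (0.65·0.9000 + 0.35·0.1000) ≈ 0.9435
After 'alert': P(compromised) = 0.65·0.9435 / (0.65·0.9435 + 0.35·0.0565) ≈ 0.9688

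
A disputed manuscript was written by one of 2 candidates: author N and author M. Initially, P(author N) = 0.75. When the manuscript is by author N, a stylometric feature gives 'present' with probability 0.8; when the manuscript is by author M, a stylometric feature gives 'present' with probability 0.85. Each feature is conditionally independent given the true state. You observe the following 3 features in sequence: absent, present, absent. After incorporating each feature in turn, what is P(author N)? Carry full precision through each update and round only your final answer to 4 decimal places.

After 'absent': P(author N) = 0.2·0.7500 / (0.2·0.7500 + 0.15·0.2500) ≈ 0.8000
After 'present': P(author N) = 0.8·0.8000 / (0.8·0.8000 + 0.85·0.2000) ≈ 0.7901
After 'absent': P(author N) = 0.2·0.7901 / (0.2·0.7901 + 0.15·0.2099) ≈ 0.8339

0.8339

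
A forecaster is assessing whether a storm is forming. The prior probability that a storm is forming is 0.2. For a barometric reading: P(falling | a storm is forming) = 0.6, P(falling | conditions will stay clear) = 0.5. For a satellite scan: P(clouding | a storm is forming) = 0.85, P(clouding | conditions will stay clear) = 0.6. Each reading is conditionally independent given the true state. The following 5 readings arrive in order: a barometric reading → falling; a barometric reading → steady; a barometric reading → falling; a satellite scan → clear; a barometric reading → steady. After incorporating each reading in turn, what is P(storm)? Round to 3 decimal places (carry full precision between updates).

0.080

After a barometric reading='falling': P(storm) = 0.6·0.2000 / (0.6·0.2000 + 0.5·0.8000) ≈ 0.2308
After a barometric reading='steady': P(storm) = 0.4·0.2308 / (0.4·0.2308 + 0.5·0.7692) ≈ 0.1935
After a barometric reading='falling': P(storm) = 0.6·0.1935 / (0.6·0.1935 + 0.5·0.8065) ≈ 0.2236
After a satellite scan='clear': P(storm) = 0.15·0.2236 / (0.15·0.2236 + 0.4·0.7764) ≈ 0.0975
After a barometric reading='steady': P(storm) = 0.4·0.0975 / (0.4·0.0975 + 0.5·0.9025) ≈ 0.0795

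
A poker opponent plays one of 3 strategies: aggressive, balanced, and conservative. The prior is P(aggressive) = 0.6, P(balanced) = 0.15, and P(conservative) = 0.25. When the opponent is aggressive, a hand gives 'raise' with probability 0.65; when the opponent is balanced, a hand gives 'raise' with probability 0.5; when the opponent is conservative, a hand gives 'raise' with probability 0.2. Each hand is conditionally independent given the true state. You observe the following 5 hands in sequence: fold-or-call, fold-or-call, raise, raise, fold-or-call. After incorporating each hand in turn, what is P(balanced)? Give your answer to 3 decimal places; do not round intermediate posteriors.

0.227

After 'fold-or-call': normaliser = 0.35·0.6000 + 0.5·0.1500 + 0.8·0.2500; P(aggressive) ≈ 0.4330, P(balanced) ≈ 0.1546, P(conservative) ≈ 0.4124
After 'fold-or-call': normaliser = 0.35·0.4330 + 0.5·0.1546 + 0.8·0.4124; P(aggressive) ≈ 0.2712, P(balanced) ≈ 0.1384, P(conservative) ≈ 0.5904
After 'raise': normaliser = 0.65·0.2712 + 0.5·0.1384 + 0.2·0.5904; P(aggressive) ≈ 0.4849, P(balanced) ≈ 0.1903, P(conservative) ≈ 0.3248
After 'raise': normaliser = 0.65·0.4849 + 0.5·0.1903 + 0.2·0.3248; P(aggressive) ≈ 0.6631, P(balanced) ≈ 0.2002, P(conservative) ≈ 0.1367
After 'fold-or-call': normaliser = 0.35·0.6631 + 0.5·0.2002 + 0.8·0.1367; P(aggressive) ≈ 0.5257, P(balanced) ≈ 0.2267, P(conservative) ≈ 0.2476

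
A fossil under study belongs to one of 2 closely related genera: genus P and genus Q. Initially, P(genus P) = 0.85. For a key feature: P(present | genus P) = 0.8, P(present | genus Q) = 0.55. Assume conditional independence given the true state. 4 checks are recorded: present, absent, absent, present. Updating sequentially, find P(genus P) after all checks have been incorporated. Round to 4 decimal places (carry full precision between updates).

After 'present': P(genus P) = 0.8·0.8500 / (0.8·0.8500 + 0.55·0.1500) ≈ 0.8918
After 'absent': P(genus P) = 0.2·0.8918 / (0.2·0.8918 + 0.45·0.1082) ≈ 0.7856
After 'absent': P(genus P) = 0.2·0.7856 / (0.2·0.7856 + 0.45·0.2144) ≈ 0.6195
After 'present': P(genus P) = 0.8·0.6195 / (0.8·0.6195 + 0.55·0.3805) ≈ 0.7031

0.7031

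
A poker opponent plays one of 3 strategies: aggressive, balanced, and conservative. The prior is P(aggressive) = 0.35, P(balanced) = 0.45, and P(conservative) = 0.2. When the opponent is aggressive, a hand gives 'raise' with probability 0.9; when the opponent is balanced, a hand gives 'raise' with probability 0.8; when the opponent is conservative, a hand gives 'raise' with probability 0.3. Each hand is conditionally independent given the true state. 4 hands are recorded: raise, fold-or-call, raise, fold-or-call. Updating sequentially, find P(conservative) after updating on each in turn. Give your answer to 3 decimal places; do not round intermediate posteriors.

0.381

After 'raise': normaliser = 0.9·0.3500 + 0.8·0.4500 + 0.3·0.2000; P(aggressive) ≈ 0.4286, P(balanced) ≈ 0.4898, P(conservative) ≈ 0.0816
After 'fold-or-call': normaliser = 0.1·0.4286 + 0.2·0.4898 + 0.7·0.0816; P(aggressive) ≈ 0.2165, P(balanced) ≈ 0.4948, P(conservative) ≈ 0.2887
After 'raise': normaliser = 0.9·0.2165 + 0.8·0.4948 + 0.3·0.2887; P(aggressive) ≈ 0.2877, P(balanced) ≈ 0.5845, P(conservative) ≈ 0.1279
After 'fold-or-call': normaliser = 0.1·0.2877 + 0.2·0.5845 + 0.7·0.1279; P(aggressive) ≈ 0.1223, P(balanced) ≈ 0.4971, P(conservative) ≈ 0.3806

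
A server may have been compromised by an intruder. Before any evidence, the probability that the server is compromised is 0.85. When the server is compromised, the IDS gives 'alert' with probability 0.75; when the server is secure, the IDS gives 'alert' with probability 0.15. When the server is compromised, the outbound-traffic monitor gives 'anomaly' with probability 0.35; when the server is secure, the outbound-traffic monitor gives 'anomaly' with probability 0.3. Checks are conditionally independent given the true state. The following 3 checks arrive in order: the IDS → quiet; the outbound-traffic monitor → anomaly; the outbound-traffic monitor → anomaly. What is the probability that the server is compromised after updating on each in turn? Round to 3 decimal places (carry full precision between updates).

Apply Bayes' rule sequentially, carrying P(compromised) forward.
After the IDS='quiet': P(compromised) = 0.25·0.8500 / (0.25·0.8500 + 0.85·0.1500) ≈ 0.6250
After the outbound-traffic monitor='anomaly': P(compromised) = 0.35·0.6250 / (0.35·0.6250 + 0.3·0.3750) ≈ 0.6604
After the outbound-traffic monitor='anomaly': P(compromised) = 0.35·0.6604 / (0.35·0.6604 + 0.3·0.3396) ≈ 0.6941

0.694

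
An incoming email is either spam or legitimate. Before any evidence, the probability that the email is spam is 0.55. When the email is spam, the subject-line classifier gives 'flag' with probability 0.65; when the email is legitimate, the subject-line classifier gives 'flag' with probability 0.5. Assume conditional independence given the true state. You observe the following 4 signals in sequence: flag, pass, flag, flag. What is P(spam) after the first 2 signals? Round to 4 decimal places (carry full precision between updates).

0.5266

Apply Bayes' rule sequentially, carrying P(spam) forward.
After 'flag': P(spam) = 0.65·0.5500 / (0.65·0.5500 + 0.5·0.4500) ≈ 0.6137
After 'pass': P(spam) = 0.35·0.6137 / (0.35·0.6137 + 0.5·0.3863) ≈ 0.5266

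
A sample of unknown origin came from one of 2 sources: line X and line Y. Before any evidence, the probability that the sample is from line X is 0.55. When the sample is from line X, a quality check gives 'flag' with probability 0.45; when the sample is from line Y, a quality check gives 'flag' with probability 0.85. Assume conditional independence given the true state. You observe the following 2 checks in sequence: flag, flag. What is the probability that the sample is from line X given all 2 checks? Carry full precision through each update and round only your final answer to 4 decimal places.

0.2552

Apply Bayes' rule sequentially, carrying P(line X) forward.
After 'flag': P(line X) = 0.45·0.5500 / (0.45·0.5500 + 0.85·0.4500) ≈ 0.3929
After 'flag': P(line X) = 0.45·0.3929 / (0.45·0.3929 + 0.85·0.6071) ≈ 0.2552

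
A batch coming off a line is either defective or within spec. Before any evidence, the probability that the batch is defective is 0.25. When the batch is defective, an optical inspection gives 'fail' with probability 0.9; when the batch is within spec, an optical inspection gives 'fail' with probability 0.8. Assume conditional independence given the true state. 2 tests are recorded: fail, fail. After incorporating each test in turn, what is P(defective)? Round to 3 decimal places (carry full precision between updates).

0.297

After 'fail': P(defective) = 0.9·0.2500 / (0.9·0.2500 + 0.8·0.7500) ≈ 0.2727
After 'fail': P(defective) = 0.9·0.2727 / (0.9·0.2727 + 0.8·0.7273) ≈ 0.2967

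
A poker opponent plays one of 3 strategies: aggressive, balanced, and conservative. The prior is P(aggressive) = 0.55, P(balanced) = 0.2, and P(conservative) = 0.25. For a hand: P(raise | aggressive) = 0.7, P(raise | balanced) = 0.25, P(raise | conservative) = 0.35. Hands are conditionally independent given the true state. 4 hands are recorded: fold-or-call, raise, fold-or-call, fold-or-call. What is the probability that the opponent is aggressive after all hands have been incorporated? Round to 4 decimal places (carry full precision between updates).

0.1872

Apply Bayes' rule sequentially, carrying P(aggressive) forward.
After 'fold-or-call': normaliser = 0.3·0.5500 + 0.75·0.2000 + 0.65·0.2500; P(aggressive) ≈ 0.3455, P(balanced) ≈ 0.3141, P(conservative) ≈ 0.3403
After 'raise': normaliser = 0.7·0.3455 + 0.25·0.3141 + 0.35·0.3403; P(aggressive) ≈ 0.5503, P(balanced) ≈ 0.1787, P(conservative) ≈ 0.2710
After 'fold-or-call': normaliser = 0.3·0.5503 + 0.75·0.1787 + 0.65·0.2710; P(aggressive) ≈ 0.3474, P(balanced) ≈ 0.2820, P(conservative) ≈ 0.3706
After 'fold-or-call': normaliser = 0.3·0.3474 + 0.75·0.2820 + 0.65·0.3706; P(aggressive) ≈ 0.1872, P(balanced) ≈ 0.3799, P(conservative) ≈ 0.4328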